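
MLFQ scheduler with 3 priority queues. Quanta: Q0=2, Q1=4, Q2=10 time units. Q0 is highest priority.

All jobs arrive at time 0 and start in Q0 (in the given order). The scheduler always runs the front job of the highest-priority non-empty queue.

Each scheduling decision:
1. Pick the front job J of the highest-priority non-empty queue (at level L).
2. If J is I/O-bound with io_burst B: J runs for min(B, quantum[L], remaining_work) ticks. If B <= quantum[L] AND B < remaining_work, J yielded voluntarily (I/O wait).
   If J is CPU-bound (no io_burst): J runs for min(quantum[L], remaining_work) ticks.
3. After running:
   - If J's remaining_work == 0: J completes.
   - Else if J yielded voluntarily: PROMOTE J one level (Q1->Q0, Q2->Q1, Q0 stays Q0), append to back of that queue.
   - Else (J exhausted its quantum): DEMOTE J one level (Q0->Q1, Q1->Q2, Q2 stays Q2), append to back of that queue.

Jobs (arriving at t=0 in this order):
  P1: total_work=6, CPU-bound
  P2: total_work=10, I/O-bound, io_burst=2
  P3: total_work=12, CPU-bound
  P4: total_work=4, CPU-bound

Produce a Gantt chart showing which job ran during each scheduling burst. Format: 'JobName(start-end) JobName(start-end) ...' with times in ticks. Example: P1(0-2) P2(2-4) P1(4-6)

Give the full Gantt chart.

t=0-2: P1@Q0 runs 2, rem=4, quantum used, demote→Q1. Q0=[P2,P3,P4] Q1=[P1] Q2=[]
t=2-4: P2@Q0 runs 2, rem=8, I/O yield, promote→Q0. Q0=[P3,P4,P2] Q1=[P1] Q2=[]
t=4-6: P3@Q0 runs 2, rem=10, quantum used, demote→Q1. Q0=[P4,P2] Q1=[P1,P3] Q2=[]
t=6-8: P4@Q0 runs 2, rem=2, quantum used, demote→Q1. Q0=[P2] Q1=[P1,P3,P4] Q2=[]
t=8-10: P2@Q0 runs 2, rem=6, I/O yield, promote→Q0. Q0=[P2] Q1=[P1,P3,P4] Q2=[]
t=10-12: P2@Q0 runs 2, rem=4, I/O yield, promote→Q0. Q0=[P2] Q1=[P1,P3,P4] Q2=[]
t=12-14: P2@Q0 runs 2, rem=2, I/O yield, promote→Q0. Q0=[P2] Q1=[P1,P3,P4] Q2=[]
t=14-16: P2@Q0 runs 2, rem=0, completes. Q0=[] Q1=[P1,P3,P4] Q2=[]
t=16-20: P1@Q1 runs 4, rem=0, completes. Q0=[] Q1=[P3,P4] Q2=[]
t=20-24: P3@Q1 runs 4, rem=6, quantum used, demote→Q2. Q0=[] Q1=[P4] Q2=[P3]
t=24-26: P4@Q1 runs 2, rem=0, completes. Q0=[] Q1=[] Q2=[P3]
t=26-32: P3@Q2 runs 6, rem=0, completes. Q0=[] Q1=[] Q2=[]

Answer: P1(0-2) P2(2-4) P3(4-6) P4(6-8) P2(8-10) P2(10-12) P2(12-14) P2(14-16) P1(16-20) P3(20-24) P4(24-26) P3(26-32)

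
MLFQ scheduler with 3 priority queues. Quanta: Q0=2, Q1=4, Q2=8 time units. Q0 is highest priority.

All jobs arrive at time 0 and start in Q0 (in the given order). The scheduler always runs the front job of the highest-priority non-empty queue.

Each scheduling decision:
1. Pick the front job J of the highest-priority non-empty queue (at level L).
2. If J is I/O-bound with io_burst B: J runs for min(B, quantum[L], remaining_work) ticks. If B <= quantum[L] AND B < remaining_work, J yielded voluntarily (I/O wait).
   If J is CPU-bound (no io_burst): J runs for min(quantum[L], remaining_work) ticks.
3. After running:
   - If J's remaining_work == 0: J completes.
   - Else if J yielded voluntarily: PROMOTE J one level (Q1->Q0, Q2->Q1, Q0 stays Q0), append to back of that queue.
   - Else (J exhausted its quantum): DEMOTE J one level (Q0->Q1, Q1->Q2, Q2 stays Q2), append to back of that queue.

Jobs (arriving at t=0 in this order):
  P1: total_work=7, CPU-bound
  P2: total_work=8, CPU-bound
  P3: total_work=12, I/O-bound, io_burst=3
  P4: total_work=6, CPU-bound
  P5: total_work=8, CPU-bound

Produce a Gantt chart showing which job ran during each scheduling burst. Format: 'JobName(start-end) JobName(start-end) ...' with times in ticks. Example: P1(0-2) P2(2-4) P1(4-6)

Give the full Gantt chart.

t=0-2: P1@Q0 runs 2, rem=5, quantum used, demote→Q1. Q0=[P2,P3,P4,P5] Q1=[P1] Q2=[]
t=2-4: P2@Q0 runs 2, rem=6, quantum used, demote→Q1. Q0=[P3,P4,P5] Q1=[P1,P2] Q2=[]
t=4-6: P3@Q0 runs 2, rem=10, quantum used, demote→Q1. Q0=[P4,P5] Q1=[P1,P2,P3] Q2=[]
t=6-8: P4@Q0 runs 2, rem=4, quantum used, demote→Q1. Q0=[P5] Q1=[P1,P2,P3,P4] Q2=[]
t=8-10: P5@Q0 runs 2, rem=6, quantum used, demote→Q1. Q0=[] Q1=[P1,P2,P3,P4,P5] Q2=[]
t=10-14: P1@Q1 runs 4, rem=1, quantum used, demote→Q2. Q0=[] Q1=[P2,P3,P4,P5] Q2=[P1]
t=14-18: P2@Q1 runs 4, rem=2, quantum used, demote→Q2. Q0=[] Q1=[P3,P4,P5] Q2=[P1,P2]
t=18-21: P3@Q1 runs 3, rem=7, I/O yield, promote→Q0. Q0=[P3] Q1=[P4,P5] Q2=[P1,P2]
t=21-23: P3@Q0 runs 2, rem=5, quantum used, demote→Q1. Q0=[] Q1=[P4,P5,P3] Q2=[P1,P2]
t=23-27: P4@Q1 runs 4, rem=0, completes. Q0=[] Q1=[P5,P3] Q2=[P1,P2]
t=27-31: P5@Q1 runs 4, rem=2, quantum used, demote→Q2. Q0=[] Q1=[P3] Q2=[P1,P2,P5]
t=31-34: P3@Q1 runs 3, rem=2, I/O yield, promote→Q0. Q0=[P3] Q1=[] Q2=[P1,P2,P5]
t=34-36: P3@Q0 runs 2, rem=0, completes. Q0=[] Q1=[] Q2=[P1,P2,P5]
t=36-37: P1@Q2 runs 1, rem=0, completes. Q0=[] Q1=[] Q2=[P2,P5]
t=37-39: P2@Q2 runs 2, rem=0, completes. Q0=[] Q1=[] Q2=[P5]
t=39-41: P5@Q2 runs 2, rem=0, completes. Q0=[] Q1=[] Q2=[]

Answer: P1(0-2) P2(2-4) P3(4-6) P4(6-8) P5(8-10) P1(10-14) P2(14-18) P3(18-21) P3(21-23) P4(23-27) P5(27-31) P3(31-34) P3(34-36) P1(36-37) P2(37-39) P5(39-41)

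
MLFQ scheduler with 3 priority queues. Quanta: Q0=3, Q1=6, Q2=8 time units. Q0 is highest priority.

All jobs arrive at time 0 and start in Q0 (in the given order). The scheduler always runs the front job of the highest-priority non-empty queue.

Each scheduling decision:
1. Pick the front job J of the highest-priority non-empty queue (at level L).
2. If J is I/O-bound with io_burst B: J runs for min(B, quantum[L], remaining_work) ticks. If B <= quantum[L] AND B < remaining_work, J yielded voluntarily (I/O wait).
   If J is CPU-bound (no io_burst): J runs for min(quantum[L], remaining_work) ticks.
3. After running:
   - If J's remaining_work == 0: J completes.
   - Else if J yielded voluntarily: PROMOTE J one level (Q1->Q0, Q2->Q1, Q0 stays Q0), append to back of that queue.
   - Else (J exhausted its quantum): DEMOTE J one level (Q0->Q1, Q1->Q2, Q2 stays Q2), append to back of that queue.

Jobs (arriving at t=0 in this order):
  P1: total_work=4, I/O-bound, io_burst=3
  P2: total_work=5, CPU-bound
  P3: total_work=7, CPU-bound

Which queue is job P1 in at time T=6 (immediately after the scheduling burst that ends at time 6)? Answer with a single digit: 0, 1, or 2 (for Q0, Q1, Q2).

Answer: 0

Derivation:
t=0-3: P1@Q0 runs 3, rem=1, I/O yield, promote→Q0. Q0=[P2,P3,P1] Q1=[] Q2=[]
t=3-6: P2@Q0 runs 3, rem=2, quantum used, demote→Q1. Q0=[P3,P1] Q1=[P2] Q2=[]
t=6-9: P3@Q0 runs 3, rem=4, quantum used, demote→Q1. Q0=[P1] Q1=[P2,P3] Q2=[]
t=9-10: P1@Q0 runs 1, rem=0, completes. Q0=[] Q1=[P2,P3] Q2=[]
t=10-12: P2@Q1 runs 2, rem=0, completes. Q0=[] Q1=[P3] Q2=[]
t=12-16: P3@Q1 runs 4, rem=0, completes. Q0=[] Q1=[] Q2=[]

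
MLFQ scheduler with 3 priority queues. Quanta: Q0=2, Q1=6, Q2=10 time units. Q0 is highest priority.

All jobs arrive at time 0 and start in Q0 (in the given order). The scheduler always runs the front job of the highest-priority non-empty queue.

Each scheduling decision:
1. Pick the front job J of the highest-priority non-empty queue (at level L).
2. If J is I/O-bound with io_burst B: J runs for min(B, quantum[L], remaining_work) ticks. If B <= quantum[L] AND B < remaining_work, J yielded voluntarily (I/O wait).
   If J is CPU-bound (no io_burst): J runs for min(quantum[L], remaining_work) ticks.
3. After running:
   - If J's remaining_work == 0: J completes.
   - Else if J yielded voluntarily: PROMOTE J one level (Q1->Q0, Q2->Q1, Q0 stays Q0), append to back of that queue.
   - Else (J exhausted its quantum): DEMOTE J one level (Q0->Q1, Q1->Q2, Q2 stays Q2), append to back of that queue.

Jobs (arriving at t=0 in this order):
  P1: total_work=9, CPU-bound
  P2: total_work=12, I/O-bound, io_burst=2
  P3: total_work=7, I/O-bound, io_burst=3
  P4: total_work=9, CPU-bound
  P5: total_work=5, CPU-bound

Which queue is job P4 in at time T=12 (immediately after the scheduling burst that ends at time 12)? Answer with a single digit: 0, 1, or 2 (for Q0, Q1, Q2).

Answer: 1

Derivation:
t=0-2: P1@Q0 runs 2, rem=7, quantum used, demote→Q1. Q0=[P2,P3,P4,P5] Q1=[P1] Q2=[]
t=2-4: P2@Q0 runs 2, rem=10, I/O yield, promote→Q0. Q0=[P3,P4,P5,P2] Q1=[P1] Q2=[]
t=4-6: P3@Q0 runs 2, rem=5, quantum used, demote→Q1. Q0=[P4,P5,P2] Q1=[P1,P3] Q2=[]
t=6-8: P4@Q0 runs 2, rem=7, quantum used, demote→Q1. Q0=[P5,P2] Q1=[P1,P3,P4] Q2=[]
t=8-10: P5@Q0 runs 2, rem=3, quantum used, demote→Q1. Q0=[P2] Q1=[P1,P3,P4,P5] Q2=[]
t=10-12: P2@Q0 runs 2, rem=8, I/O yield, promote→Q0. Q0=[P2] Q1=[P1,P3,P4,P5] Q2=[]
t=12-14: P2@Q0 runs 2, rem=6, I/O yield, promote→Q0. Q0=[P2] Q1=[P1,P3,P4,P5] Q2=[]
t=14-16: P2@Q0 runs 2, rem=4, I/O yield, promote→Q0. Q0=[P2] Q1=[P1,P3,P4,P5] Q2=[]
t=16-18: P2@Q0 runs 2, rem=2, I/O yield, promote→Q0. Q0=[P2] Q1=[P1,P3,P4,P5] Q2=[]
t=18-20: P2@Q0 runs 2, rem=0, completes. Q0=[] Q1=[P1,P3,P4,P5] Q2=[]
t=20-26: P1@Q1 runs 6, rem=1, quantum used, demote→Q2. Q0=[] Q1=[P3,P4,P5] Q2=[P1]
t=26-29: P3@Q1 runs 3, rem=2, I/O yield, promote→Q0. Q0=[P3] Q1=[P4,P5] Q2=[P1]
t=29-31: P3@Q0 runs 2, rem=0, completes. Q0=[] Q1=[P4,P5] Q2=[P1]
t=31-37: P4@Q1 runs 6, rem=1, quantum used, demote→Q2. Q0=[] Q1=[P5] Q2=[P1,P4]
t=37-40: P5@Q1 runs 3, rem=0, completes. Q0=[] Q1=[] Q2=[P1,P4]
t=40-41: P1@Q2 runs 1, rem=0, completes. Q0=[] Q1=[] Q2=[P4]
t=41-42: P4@Q2 runs 1, rem=0, completes. Q0=[] Q1=[] Q2=[]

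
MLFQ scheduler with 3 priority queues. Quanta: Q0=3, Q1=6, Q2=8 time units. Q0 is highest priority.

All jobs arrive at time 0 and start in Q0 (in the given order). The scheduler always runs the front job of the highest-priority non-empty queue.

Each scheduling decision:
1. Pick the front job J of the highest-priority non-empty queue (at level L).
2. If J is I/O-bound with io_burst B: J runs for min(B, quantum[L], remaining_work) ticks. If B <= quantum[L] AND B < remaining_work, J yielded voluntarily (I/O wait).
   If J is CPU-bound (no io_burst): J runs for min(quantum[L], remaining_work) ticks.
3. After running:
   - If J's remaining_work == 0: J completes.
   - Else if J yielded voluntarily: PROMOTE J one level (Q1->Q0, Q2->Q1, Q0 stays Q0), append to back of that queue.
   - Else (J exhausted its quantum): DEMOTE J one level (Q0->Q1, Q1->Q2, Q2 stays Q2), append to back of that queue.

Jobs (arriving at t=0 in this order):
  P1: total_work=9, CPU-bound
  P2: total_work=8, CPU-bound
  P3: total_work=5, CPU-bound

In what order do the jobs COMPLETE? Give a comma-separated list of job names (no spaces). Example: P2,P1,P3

t=0-3: P1@Q0 runs 3, rem=6, quantum used, demote→Q1. Q0=[P2,P3] Q1=[P1] Q2=[]
t=3-6: P2@Q0 runs 3, rem=5, quantum used, demote→Q1. Q0=[P3] Q1=[P1,P2] Q2=[]
t=6-9: P3@Q0 runs 3, rem=2, quantum used, demote→Q1. Q0=[] Q1=[P1,P2,P3] Q2=[]
t=9-15: P1@Q1 runs 6, rem=0, completes. Q0=[] Q1=[P2,P3] Q2=[]
t=15-20: P2@Q1 runs 5, rem=0, completes. Q0=[] Q1=[P3] Q2=[]
t=20-22: P3@Q1 runs 2, rem=0, completes. Q0=[] Q1=[] Q2=[]

Answer: P1,P2,P3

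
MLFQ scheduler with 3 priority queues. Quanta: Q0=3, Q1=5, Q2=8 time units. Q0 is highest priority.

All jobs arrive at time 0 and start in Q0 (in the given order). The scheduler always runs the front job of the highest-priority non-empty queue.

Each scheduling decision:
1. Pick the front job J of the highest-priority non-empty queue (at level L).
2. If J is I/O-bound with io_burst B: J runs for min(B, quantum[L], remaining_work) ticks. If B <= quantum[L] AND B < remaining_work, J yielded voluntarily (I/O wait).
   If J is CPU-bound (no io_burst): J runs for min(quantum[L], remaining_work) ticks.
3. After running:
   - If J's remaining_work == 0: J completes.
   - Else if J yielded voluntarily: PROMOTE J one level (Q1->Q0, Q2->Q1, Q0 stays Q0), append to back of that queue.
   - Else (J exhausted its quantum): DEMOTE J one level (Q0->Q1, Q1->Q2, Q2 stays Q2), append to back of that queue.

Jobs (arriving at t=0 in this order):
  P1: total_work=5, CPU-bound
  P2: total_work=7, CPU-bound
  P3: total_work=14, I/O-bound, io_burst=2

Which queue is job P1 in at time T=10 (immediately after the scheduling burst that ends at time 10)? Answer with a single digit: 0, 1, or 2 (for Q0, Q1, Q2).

t=0-3: P1@Q0 runs 3, rem=2, quantum used, demote→Q1. Q0=[P2,P3] Q1=[P1] Q2=[]
t=3-6: P2@Q0 runs 3, rem=4, quantum used, demote→Q1. Q0=[P3] Q1=[P1,P2] Q2=[]
t=6-8: P3@Q0 runs 2, rem=12, I/O yield, promote→Q0. Q0=[P3] Q1=[P1,P2] Q2=[]
t=8-10: P3@Q0 runs 2, rem=10, I/O yield, promote→Q0. Q0=[P3] Q1=[P1,P2] Q2=[]
t=10-12: P3@Q0 runs 2, rem=8, I/O yield, promote→Q0. Q0=[P3] Q1=[P1,P2] Q2=[]
t=12-14: P3@Q0 runs 2, rem=6, I/O yield, promote→Q0. Q0=[P3] Q1=[P1,P2] Q2=[]
t=14-16: P3@Q0 runs 2, rem=4, I/O yield, promote→Q0. Q0=[P3] Q1=[P1,P2] Q2=[]
t=16-18: P3@Q0 runs 2, rem=2, I/O yield, promote→Q0. Q0=[P3] Q1=[P1,P2] Q2=[]
t=18-20: P3@Q0 runs 2, rem=0, completes. Q0=[] Q1=[P1,P2] Q2=[]
t=20-22: P1@Q1 runs 2, rem=0, completes. Q0=[] Q1=[P2] Q2=[]
t=22-26: P2@Q1 runs 4, rem=0, completes. Q0=[] Q1=[] Q2=[]

Answer: 1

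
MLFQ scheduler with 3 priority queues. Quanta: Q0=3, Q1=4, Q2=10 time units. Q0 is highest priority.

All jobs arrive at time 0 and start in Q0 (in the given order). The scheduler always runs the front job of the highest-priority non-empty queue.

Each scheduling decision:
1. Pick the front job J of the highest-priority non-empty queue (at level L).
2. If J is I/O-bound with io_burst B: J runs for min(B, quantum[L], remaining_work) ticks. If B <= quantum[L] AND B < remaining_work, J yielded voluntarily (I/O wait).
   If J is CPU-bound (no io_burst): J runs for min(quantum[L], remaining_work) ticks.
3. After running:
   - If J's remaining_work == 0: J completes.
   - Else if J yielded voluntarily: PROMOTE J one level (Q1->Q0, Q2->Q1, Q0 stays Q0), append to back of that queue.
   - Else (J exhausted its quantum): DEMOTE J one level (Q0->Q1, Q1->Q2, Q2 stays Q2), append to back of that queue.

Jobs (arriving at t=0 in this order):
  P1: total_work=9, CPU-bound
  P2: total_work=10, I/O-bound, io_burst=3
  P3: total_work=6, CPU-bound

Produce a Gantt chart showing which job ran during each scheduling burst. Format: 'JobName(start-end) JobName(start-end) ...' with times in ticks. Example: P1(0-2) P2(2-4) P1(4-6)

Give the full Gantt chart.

t=0-3: P1@Q0 runs 3, rem=6, quantum used, demote→Q1. Q0=[P2,P3] Q1=[P1] Q2=[]
t=3-6: P2@Q0 runs 3, rem=7, I/O yield, promote→Q0. Q0=[P3,P2] Q1=[P1] Q2=[]
t=6-9: P3@Q0 runs 3, rem=3, quantum used, demote→Q1. Q0=[P2] Q1=[P1,P3] Q2=[]
t=9-12: P2@Q0 runs 3, rem=4, I/O yield, promote→Q0. Q0=[P2] Q1=[P1,P3] Q2=[]
t=12-15: P2@Q0 runs 3, rem=1, I/O yield, promote→Q0. Q0=[P2] Q1=[P1,P3] Q2=[]
t=15-16: P2@Q0 runs 1, rem=0, completes. Q0=[] Q1=[P1,P3] Q2=[]
t=16-20: P1@Q1 runs 4, rem=2, quantum used, demote→Q2. Q0=[] Q1=[P3] Q2=[P1]
t=20-23: P3@Q1 runs 3, rem=0, completes. Q0=[] Q1=[] Q2=[P1]
t=23-25: P1@Q2 runs 2, rem=0, completes. Q0=[] Q1=[] Q2=[]

Answer: P1(0-3) P2(3-6) P3(6-9) P2(9-12) P2(12-15) P2(15-16) P1(16-20) P3(20-23) P1(23-25)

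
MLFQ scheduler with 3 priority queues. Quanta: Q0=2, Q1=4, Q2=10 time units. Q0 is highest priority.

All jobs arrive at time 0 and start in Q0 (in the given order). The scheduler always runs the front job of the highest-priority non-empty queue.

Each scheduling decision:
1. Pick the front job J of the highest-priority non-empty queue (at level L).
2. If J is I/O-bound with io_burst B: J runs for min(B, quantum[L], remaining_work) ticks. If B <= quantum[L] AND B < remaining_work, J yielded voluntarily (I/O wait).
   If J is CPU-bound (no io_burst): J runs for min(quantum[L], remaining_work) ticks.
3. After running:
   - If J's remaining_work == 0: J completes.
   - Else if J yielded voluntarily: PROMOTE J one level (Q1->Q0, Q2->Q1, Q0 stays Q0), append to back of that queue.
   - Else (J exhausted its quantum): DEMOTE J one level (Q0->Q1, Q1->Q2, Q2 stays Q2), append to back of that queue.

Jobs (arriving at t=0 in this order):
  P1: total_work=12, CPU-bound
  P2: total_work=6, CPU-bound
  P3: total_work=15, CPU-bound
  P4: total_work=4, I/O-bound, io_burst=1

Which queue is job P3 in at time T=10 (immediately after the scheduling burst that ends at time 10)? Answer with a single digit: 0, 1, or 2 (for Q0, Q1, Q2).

t=0-2: P1@Q0 runs 2, rem=10, quantum used, demote→Q1. Q0=[P2,P3,P4] Q1=[P1] Q2=[]
t=2-4: P2@Q0 runs 2, rem=4, quantum used, demote→Q1. Q0=[P3,P4] Q1=[P1,P2] Q2=[]
t=4-6: P3@Q0 runs 2, rem=13, quantum used, demote→Q1. Q0=[P4] Q1=[P1,P2,P3] Q2=[]
t=6-7: P4@Q0 runs 1, rem=3, I/O yield, promote→Q0. Q0=[P4] Q1=[P1,P2,P3] Q2=[]
t=7-8: P4@Q0 runs 1, rem=2, I/O yield, promote→Q0. Q0=[P4] Q1=[P1,P2,P3] Q2=[]
t=8-9: P4@Q0 runs 1, rem=1, I/O yield, promote→Q0. Q0=[P4] Q1=[P1,P2,P3] Q2=[]
t=9-10: P4@Q0 runs 1, rem=0, completes. Q0=[] Q1=[P1,P2,P3] Q2=[]
t=10-14: P1@Q1 runs 4, rem=6, quantum used, demote→Q2. Q0=[] Q1=[P2,P3] Q2=[P1]
t=14-18: P2@Q1 runs 4, rem=0, completes. Q0=[] Q1=[P3] Q2=[P1]
t=18-22: P3@Q1 runs 4, rem=9, quantum used, demote→Q2. Q0=[] Q1=[] Q2=[P1,P3]
t=22-28: P1@Q2 runs 6, rem=0, completes. Q0=[] Q1=[] Q2=[P3]
t=28-37: P3@Q2 runs 9, rem=0, completes. Q0=[] Q1=[] Q2=[]

Answer: 1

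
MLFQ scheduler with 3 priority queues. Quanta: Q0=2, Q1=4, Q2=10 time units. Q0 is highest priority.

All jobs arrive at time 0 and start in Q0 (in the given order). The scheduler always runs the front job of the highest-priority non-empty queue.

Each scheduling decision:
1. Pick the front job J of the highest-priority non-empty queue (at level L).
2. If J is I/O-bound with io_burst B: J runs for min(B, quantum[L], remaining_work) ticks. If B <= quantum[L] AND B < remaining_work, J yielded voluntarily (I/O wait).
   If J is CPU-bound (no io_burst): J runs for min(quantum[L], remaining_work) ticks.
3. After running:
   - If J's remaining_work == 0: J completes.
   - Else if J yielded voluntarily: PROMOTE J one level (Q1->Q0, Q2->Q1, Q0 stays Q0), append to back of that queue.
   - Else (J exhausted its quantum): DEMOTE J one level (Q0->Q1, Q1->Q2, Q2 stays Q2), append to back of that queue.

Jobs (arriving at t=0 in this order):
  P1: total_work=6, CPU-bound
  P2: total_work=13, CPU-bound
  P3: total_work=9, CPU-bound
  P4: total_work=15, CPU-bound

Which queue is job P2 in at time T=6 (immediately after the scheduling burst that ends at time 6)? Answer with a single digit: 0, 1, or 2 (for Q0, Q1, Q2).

t=0-2: P1@Q0 runs 2, rem=4, quantum used, demote→Q1. Q0=[P2,P3,P4] Q1=[P1] Q2=[]
t=2-4: P2@Q0 runs 2, rem=11, quantum used, demote→Q1. Q0=[P3,P4] Q1=[P1,P2] Q2=[]
t=4-6: P3@Q0 runs 2, rem=7, quantum used, demote→Q1. Q0=[P4] Q1=[P1,P2,P3] Q2=[]
t=6-8: P4@Q0 runs 2, rem=13, quantum used, demote→Q1. Q0=[] Q1=[P1,P2,P3,P4] Q2=[]
t=8-12: P1@Q1 runs 4, rem=0, completes. Q0=[] Q1=[P2,P3,P4] Q2=[]
t=12-16: P2@Q1 runs 4, rem=7, quantum used, demote→Q2. Q0=[] Q1=[P3,P4] Q2=[P2]
t=16-20: P3@Q1 runs 4, rem=3, quantum used, demote→Q2. Q0=[] Q1=[P4] Q2=[P2,P3]
t=20-24: P4@Q1 runs 4, rem=9, quantum used, demote→Q2. Q0=[] Q1=[] Q2=[P2,P3,P4]
t=24-31: P2@Q2 runs 7, rem=0, completes. Q0=[] Q1=[] Q2=[P3,P4]
t=31-34: P3@Q2 runs 3, rem=0, completes. Q0=[] Q1=[] Q2=[P4]
t=34-43: P4@Q2 runs 9, rem=0, completes. Q0=[] Q1=[] Q2=[]

Answer: 1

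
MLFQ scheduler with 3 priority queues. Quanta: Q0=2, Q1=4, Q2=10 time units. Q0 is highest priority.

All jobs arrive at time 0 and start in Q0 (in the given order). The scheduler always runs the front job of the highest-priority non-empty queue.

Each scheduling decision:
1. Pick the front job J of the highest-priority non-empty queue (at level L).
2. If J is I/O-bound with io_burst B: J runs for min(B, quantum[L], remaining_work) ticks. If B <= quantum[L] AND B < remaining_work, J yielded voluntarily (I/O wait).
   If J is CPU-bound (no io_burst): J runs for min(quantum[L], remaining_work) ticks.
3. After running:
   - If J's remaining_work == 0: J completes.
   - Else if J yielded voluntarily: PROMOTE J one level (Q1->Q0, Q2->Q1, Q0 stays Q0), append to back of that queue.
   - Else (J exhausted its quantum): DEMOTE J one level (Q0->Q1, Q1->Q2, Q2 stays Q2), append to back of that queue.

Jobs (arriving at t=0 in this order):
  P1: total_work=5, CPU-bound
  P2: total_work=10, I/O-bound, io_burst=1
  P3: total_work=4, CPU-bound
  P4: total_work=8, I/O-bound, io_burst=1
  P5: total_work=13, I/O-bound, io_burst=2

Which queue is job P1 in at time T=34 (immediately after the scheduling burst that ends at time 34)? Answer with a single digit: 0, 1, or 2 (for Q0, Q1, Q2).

Answer: 1

Derivation:
t=0-2: P1@Q0 runs 2, rem=3, quantum used, demote→Q1. Q0=[P2,P3,P4,P5] Q1=[P1] Q2=[]
t=2-3: P2@Q0 runs 1, rem=9, I/O yield, promote→Q0. Q0=[P3,P4,P5,P2] Q1=[P1] Q2=[]
t=3-5: P3@Q0 runs 2, rem=2, quantum used, demote→Q1. Q0=[P4,P5,P2] Q1=[P1,P3] Q2=[]
t=5-6: P4@Q0 runs 1, rem=7, I/O yield, promote→Q0. Q0=[P5,P2,P4] Q1=[P1,P3] Q2=[]
t=6-8: P5@Q0 runs 2, rem=11, I/O yield, promote→Q0. Q0=[P2,P4,P5] Q1=[P1,P3] Q2=[]
t=8-9: P2@Q0 runs 1, rem=8, I/O yield, promote→Q0. Q0=[P4,P5,P2] Q1=[P1,P3] Q2=[]
t=9-10: P4@Q0 runs 1, rem=6, I/O yield, promote→Q0. Q0=[P5,P2,P4] Q1=[P1,P3] Q2=[]
t=10-12: P5@Q0 runs 2, rem=9, I/O yield, promote→Q0. Q0=[P2,P4,P5] Q1=[P1,P3] Q2=[]
t=12-13: P2@Q0 runs 1, rem=7, I/O yield, promote→Q0. Q0=[P4,P5,P2] Q1=[P1,P3] Q2=[]
t=13-14: P4@Q0 runs 1, rem=5, I/O yield, promote→Q0. Q0=[P5,P2,P4] Q1=[P1,P3] Q2=[]
t=14-16: P5@Q0 runs 2, rem=7, I/O yield, promote→Q0. Q0=[P2,P4,P5] Q1=[P1,P3] Q2=[]
t=16-17: P2@Q0 runs 1, rem=6, I/O yield, promote→Q0. Q0=[P4,P5,P2] Q1=[P1,P3] Q2=[]
t=17-18: P4@Q0 runs 1, rem=4, I/O yield, promote→Q0. Q0=[P5,P2,P4] Q1=[P1,P3] Q2=[]
t=18-20: P5@Q0 runs 2, rem=5, I/O yield, promote→Q0. Q0=[P2,P4,P5] Q1=[P1,P3] Q2=[]
t=20-21: P2@Q0 runs 1, rem=5, I/O yield, promote→Q0. Q0=[P4,P5,P2] Q1=[P1,P3] Q2=[]
t=21-22: P4@Q0 runs 1, rem=3, I/O yield, promote→Q0. Q0=[P5,P2,P4] Q1=[P1,P3] Q2=[]
t=22-24: P5@Q0 runs 2, rem=3, I/O yield, promote→Q0. Q0=[P2,P4,P5] Q1=[P1,P3] Q2=[]
t=24-25: P2@Q0 runs 1, rem=4, I/O yield, promote→Q0. Q0=[P4,P5,P2] Q1=[P1,P3] Q2=[]
t=25-26: P4@Q0 runs 1, rem=2, I/O yield, promote→Q0. Q0=[P5,P2,P4] Q1=[P1,P3] Q2=[]
t=26-28: P5@Q0 runs 2, rem=1, I/O yield, promote→Q0. Q0=[P2,P4,P5] Q1=[P1,P3] Q2=[]
t=28-29: P2@Q0 runs 1, rem=3, I/O yield, promote→Q0. Q0=[P4,P5,P2] Q1=[P1,P3] Q2=[]
t=29-30: P4@Q0 runs 1, rem=1, I/O yield, promote→Q0. Q0=[P5,P2,P4] Q1=[P1,P3] Q2=[]
t=30-31: P5@Q0 runs 1, rem=0, completes. Q0=[P2,P4] Q1=[P1,P3] Q2=[]
t=31-32: P2@Q0 runs 1, rem=2, I/O yield, promote→Q0. Q0=[P4,P2] Q1=[P1,P3] Q2=[]
t=32-33: P4@Q0 runs 1, rem=0, completes. Q0=[P2] Q1=[P1,P3] Q2=[]
t=33-34: P2@Q0 runs 1, rem=1, I/O yield, promote→Q0. Q0=[P2] Q1=[P1,P3] Q2=[]
t=34-35: P2@Q0 runs 1, rem=0, completes. Q0=[] Q1=[P1,P3] Q2=[]
t=35-38: P1@Q1 runs 3, rem=0, completes. Q0=[] Q1=[P3] Q2=[]
t=38-40: P3@Q1 runs 2, rem=0, completes. Q0=[] Q1=[] Q2=[]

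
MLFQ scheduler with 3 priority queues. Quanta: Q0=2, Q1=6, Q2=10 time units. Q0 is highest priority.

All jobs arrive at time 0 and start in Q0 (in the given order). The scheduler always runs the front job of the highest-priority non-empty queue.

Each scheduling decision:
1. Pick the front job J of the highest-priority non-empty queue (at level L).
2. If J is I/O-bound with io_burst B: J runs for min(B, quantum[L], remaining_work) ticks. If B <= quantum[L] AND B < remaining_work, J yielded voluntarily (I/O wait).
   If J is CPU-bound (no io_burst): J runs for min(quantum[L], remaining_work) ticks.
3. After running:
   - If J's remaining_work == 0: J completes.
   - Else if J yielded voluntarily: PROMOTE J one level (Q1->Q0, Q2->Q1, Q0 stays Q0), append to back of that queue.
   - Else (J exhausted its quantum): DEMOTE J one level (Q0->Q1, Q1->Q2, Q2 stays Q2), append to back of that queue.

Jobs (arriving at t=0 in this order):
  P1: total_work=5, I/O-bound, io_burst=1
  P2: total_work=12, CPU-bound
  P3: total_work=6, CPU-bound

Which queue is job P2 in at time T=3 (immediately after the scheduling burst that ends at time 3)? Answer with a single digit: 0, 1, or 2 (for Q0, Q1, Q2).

Answer: 1

Derivation:
t=0-1: P1@Q0 runs 1, rem=4, I/O yield, promote→Q0. Q0=[P2,P3,P1] Q1=[] Q2=[]
t=1-3: P2@Q0 runs 2, rem=10, quantum used, demote→Q1. Q0=[P3,P1] Q1=[P2] Q2=[]
t=3-5: P3@Q0 runs 2, rem=4, quantum used, demote→Q1. Q0=[P1] Q1=[P2,P3] Q2=[]
t=5-6: P1@Q0 runs 1, rem=3, I/O yield, promote→Q0. Q0=[P1] Q1=[P2,P3] Q2=[]
t=6-7: P1@Q0 runs 1, rem=2, I/O yield, promote→Q0. Q0=[P1] Q1=[P2,P3] Q2=[]
t=7-8: P1@Q0 runs 1, rem=1, I/O yield, promote→Q0. Q0=[P1] Q1=[P2,P3] Q2=[]
t=8-9: P1@Q0 runs 1, rem=0, completes. Q0=[] Q1=[P2,P3] Q2=[]
t=9-15: P2@Q1 runs 6, rem=4, quantum used, demote→Q2. Q0=[] Q1=[P3] Q2=[P2]
t=15-19: P3@Q1 runs 4, rem=0, completes. Q0=[] Q1=[] Q2=[P2]
t=19-23: P2@Q2 runs 4, rem=0, completes. Q0=[] Q1=[] Q2=[]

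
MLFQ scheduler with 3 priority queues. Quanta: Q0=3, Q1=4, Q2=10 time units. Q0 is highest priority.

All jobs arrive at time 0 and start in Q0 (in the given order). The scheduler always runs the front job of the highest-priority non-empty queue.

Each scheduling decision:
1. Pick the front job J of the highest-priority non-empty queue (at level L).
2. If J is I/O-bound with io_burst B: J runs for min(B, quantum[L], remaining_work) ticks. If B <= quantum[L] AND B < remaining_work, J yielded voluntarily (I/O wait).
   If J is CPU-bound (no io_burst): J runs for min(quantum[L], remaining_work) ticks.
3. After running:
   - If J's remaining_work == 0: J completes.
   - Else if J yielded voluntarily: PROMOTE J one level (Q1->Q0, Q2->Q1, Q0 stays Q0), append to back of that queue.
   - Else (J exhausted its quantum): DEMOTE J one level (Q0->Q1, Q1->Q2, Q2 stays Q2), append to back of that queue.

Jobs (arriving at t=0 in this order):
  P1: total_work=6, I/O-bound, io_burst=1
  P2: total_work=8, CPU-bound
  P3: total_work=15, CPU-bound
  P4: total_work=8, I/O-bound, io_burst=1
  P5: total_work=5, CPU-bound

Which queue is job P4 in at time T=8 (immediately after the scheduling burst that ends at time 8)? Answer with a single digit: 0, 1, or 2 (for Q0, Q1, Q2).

t=0-1: P1@Q0 runs 1, rem=5, I/O yield, promote→Q0. Q0=[P2,P3,P4,P5,P1] Q1=[] Q2=[]
t=1-4: P2@Q0 runs 3, rem=5, quantum used, demote→Q1. Q0=[P3,P4,P5,P1] Q1=[P2] Q2=[]
t=4-7: P3@Q0 runs 3, rem=12, quantum used, demote→Q1. Q0=[P4,P5,P1] Q1=[P2,P3] Q2=[]
t=7-8: P4@Q0 runs 1, rem=7, I/O yield, promote→Q0. Q0=[P5,P1,P4] Q1=[P2,P3] Q2=[]
t=8-11: P5@Q0 runs 3, rem=2, quantum used, demote→Q1. Q0=[P1,P4] Q1=[P2,P3,P5] Q2=[]
t=11-12: P1@Q0 runs 1, rem=4, I/O yield, promote→Q0. Q0=[P4,P1] Q1=[P2,P3,P5] Q2=[]
t=12-13: P4@Q0 runs 1, rem=6, I/O yield, promote→Q0. Q0=[P1,P4] Q1=[P2,P3,P5] Q2=[]
t=13-14: P1@Q0 runs 1, rem=3, I/O yield, promote→Q0. Q0=[P4,P1] Q1=[P2,P3,P5] Q2=[]
t=14-15: P4@Q0 runs 1, rem=5, I/O yield, promote→Q0. Q0=[P1,P4] Q1=[P2,P3,P5] Q2=[]
t=15-16: P1@Q0 runs 1, rem=2, I/O yield, promote→Q0. Q0=[P4,P1] Q1=[P2,P3,P5] Q2=[]
t=16-17: P4@Q0 runs 1, rem=4, I/O yield, promote→Q0. Q0=[P1,P4] Q1=[P2,P3,P5] Q2=[]
t=17-18: P1@Q0 runs 1, rem=1, I/O yield, promote→Q0. Q0=[P4,P1] Q1=[P2,P3,P5] Q2=[]
t=18-19: P4@Q0 runs 1, rem=3, I/O yield, promote→Q0. Q0=[P1,P4] Q1=[P2,P3,P5] Q2=[]
t=19-20: P1@Q0 runs 1, rem=0, completes. Q0=[P4] Q1=[P2,P3,P5] Q2=[]
t=20-21: P4@Q0 runs 1, rem=2, I/O yield, promote→Q0. Q0=[P4] Q1=[P2,P3,P5] Q2=[]
t=21-22: P4@Q0 runs 1, rem=1, I/O yield, promote→Q0. Q0=[P4] Q1=[P2,P3,P5] Q2=[]
t=22-23: P4@Q0 runs 1, rem=0, completes. Q0=[] Q1=[P2,P3,P5] Q2=[]
t=23-27: P2@Q1 runs 4, rem=1, quantum used, demote→Q2. Q0=[] Q1=[P3,P5] Q2=[P2]
t=27-31: P3@Q1 runs 4, rem=8, quantum used, demote→Q2. Q0=[] Q1=[P5] Q2=[P2,P3]
t=31-33: P5@Q1 runs 2, rem=0, completes. Q0=[] Q1=[] Q2=[P2,P3]
t=33-34: P2@Q2 runs 1, rem=0, completes. Q0=[] Q1=[] Q2=[P3]
t=34-42: P3@Q2 runs 8, rem=0, completes. Q0=[] Q1=[] Q2=[]

Answer: 0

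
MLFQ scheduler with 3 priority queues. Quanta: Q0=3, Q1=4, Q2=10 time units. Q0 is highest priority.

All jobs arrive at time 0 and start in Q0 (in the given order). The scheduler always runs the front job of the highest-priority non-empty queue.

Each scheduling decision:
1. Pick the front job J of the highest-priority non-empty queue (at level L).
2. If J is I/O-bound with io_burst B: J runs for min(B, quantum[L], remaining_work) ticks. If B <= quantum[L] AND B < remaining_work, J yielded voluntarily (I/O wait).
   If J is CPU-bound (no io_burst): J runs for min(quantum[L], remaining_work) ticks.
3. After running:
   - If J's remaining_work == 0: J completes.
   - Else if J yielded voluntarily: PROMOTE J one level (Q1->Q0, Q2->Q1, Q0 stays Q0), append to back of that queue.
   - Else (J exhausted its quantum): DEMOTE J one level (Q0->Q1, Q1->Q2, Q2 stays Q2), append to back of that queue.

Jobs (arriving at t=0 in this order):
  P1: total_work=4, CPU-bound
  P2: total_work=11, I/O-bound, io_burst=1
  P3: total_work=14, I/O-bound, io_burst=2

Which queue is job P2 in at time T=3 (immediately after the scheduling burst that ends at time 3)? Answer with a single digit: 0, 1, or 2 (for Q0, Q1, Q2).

t=0-3: P1@Q0 runs 3, rem=1, quantum used, demote→Q1. Q0=[P2,P3] Q1=[P1] Q2=[]
t=3-4: P2@Q0 runs 1, rem=10, I/O yield, promote→Q0. Q0=[P3,P2] Q1=[P1] Q2=[]
t=4-6: P3@Q0 runs 2, rem=12, I/O yield, promote→Q0. Q0=[P2,P3] Q1=[P1] Q2=[]
t=6-7: P2@Q0 runs 1, rem=9, I/O yield, promote→Q0. Q0=[P3,P2] Q1=[P1] Q2=[]
t=7-9: P3@Q0 runs 2, rem=10, I/O yield, promote→Q0. Q0=[P2,P3] Q1=[P1] Q2=[]
t=9-10: P2@Q0 runs 1, rem=8, I/O yield, promote→Q0. Q0=[P3,P2] Q1=[P1] Q2=[]
t=10-12: P3@Q0 runs 2, rem=8, I/O yield, promote→Q0. Q0=[P2,P3] Q1=[P1] Q2=[]
t=12-13: P2@Q0 runs 1, rem=7, I/O yield, promote→Q0. Q0=[P3,P2] Q1=[P1] Q2=[]
t=13-15: P3@Q0 runs 2, rem=6, I/O yield, promote→Q0. Q0=[P2,P3] Q1=[P1] Q2=[]
t=15-16: P2@Q0 runs 1, rem=6, I/O yield, promote→Q0. Q0=[P3,P2] Q1=[P1] Q2=[]
t=16-18: P3@Q0 runs 2, rem=4, I/O yield, promote→Q0. Q0=[P2,P3] Q1=[P1] Q2=[]
t=18-19: P2@Q0 runs 1, rem=5, I/O yield, promote→Q0. Q0=[P3,P2] Q1=[P1] Q2=[]
t=19-21: P3@Q0 runs 2, rem=2, I/O yield, promote→Q0. Q0=[P2,P3] Q1=[P1] Q2=[]
t=21-22: P2@Q0 runs 1, rem=4, I/O yield, promote→Q0. Q0=[P3,P2] Q1=[P1] Q2=[]
t=22-24: P3@Q0 runs 2, rem=0, completes. Q0=[P2] Q1=[P1] Q2=[]
t=24-25: P2@Q0 runs 1, rem=3, I/O yield, promote→Q0. Q0=[P2] Q1=[P1] Q2=[]
t=25-26: P2@Q0 runs 1, rem=2, I/O yield, promote→Q0. Q0=[P2] Q1=[P1] Q2=[]
t=26-27: P2@Q0 runs 1, rem=1, I/O yield, promote→Q0. Q0=[P2] Q1=[P1] Q2=[]
t=27-28: P2@Q0 runs 1, rem=0, completes. Q0=[] Q1=[P1] Q2=[]
t=28-29: P1@Q1 runs 1, rem=0, completes. Q0=[] Q1=[] Q2=[]

Answer: 0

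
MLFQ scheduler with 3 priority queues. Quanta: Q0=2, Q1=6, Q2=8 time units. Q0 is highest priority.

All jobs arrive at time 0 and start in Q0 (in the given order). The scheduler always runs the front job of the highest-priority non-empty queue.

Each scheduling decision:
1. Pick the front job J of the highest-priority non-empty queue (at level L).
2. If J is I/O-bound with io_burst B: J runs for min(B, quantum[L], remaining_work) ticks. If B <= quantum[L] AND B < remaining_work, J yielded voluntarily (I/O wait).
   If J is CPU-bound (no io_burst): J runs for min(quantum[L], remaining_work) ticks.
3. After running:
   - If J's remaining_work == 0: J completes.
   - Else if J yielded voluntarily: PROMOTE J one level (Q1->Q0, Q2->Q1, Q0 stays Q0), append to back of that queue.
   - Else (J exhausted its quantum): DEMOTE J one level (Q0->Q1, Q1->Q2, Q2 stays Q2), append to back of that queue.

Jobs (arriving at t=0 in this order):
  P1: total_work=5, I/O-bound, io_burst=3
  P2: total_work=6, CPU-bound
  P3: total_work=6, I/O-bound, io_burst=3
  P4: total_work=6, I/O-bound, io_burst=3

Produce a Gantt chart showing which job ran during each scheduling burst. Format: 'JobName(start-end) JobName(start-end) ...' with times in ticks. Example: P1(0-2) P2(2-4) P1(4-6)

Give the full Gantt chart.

t=0-2: P1@Q0 runs 2, rem=3, quantum used, demote→Q1. Q0=[P2,P3,P4] Q1=[P1] Q2=[]
t=2-4: P2@Q0 runs 2, rem=4, quantum used, demote→Q1. Q0=[P3,P4] Q1=[P1,P2] Q2=[]
t=4-6: P3@Q0 runs 2, rem=4, quantum used, demote→Q1. Q0=[P4] Q1=[P1,P2,P3] Q2=[]
t=6-8: P4@Q0 runs 2, rem=4, quantum used, demote→Q1. Q0=[] Q1=[P1,P2,P3,P4] Q2=[]
t=8-11: P1@Q1 runs 3, rem=0, completes. Q0=[] Q1=[P2,P3,P4] Q2=[]
t=11-15: P2@Q1 runs 4, rem=0, completes. Q0=[] Q1=[P3,P4] Q2=[]
t=15-18: P3@Q1 runs 3, rem=1, I/O yield, promote→Q0. Q0=[P3] Q1=[P4] Q2=[]
t=18-19: P3@Q0 runs 1, rem=0, completes. Q0=[] Q1=[P4] Q2=[]
t=19-22: P4@Q1 runs 3, rem=1, I/O yield, promote→Q0. Q0=[P4] Q1=[] Q2=[]
t=22-23: P4@Q0 runs 1, rem=0, completes. Q0=[] Q1=[] Q2=[]

Answer: P1(0-2) P2(2-4) P3(4-6) P4(6-8) P1(8-11) P2(11-15) P3(15-18) P3(18-19) P4(19-22) P4(22-23)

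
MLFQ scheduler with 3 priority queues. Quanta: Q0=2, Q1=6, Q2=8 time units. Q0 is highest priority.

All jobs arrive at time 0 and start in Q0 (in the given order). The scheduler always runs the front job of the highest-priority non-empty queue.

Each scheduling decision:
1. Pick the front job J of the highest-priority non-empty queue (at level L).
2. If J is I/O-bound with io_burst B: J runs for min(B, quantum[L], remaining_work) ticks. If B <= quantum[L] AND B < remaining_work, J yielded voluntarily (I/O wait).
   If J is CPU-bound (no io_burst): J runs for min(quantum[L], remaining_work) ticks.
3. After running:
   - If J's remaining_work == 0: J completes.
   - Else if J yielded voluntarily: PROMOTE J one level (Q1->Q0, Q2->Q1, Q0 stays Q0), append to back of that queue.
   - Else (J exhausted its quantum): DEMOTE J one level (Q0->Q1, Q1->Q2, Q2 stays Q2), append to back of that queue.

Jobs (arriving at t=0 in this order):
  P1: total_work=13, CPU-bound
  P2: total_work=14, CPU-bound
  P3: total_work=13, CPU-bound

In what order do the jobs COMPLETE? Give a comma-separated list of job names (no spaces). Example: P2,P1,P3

t=0-2: P1@Q0 runs 2, rem=11, quantum used, demote→Q1. Q0=[P2,P3] Q1=[P1] Q2=[]
t=2-4: P2@Q0 runs 2, rem=12, quantum used, demote→Q1. Q0=[P3] Q1=[P1,P2] Q2=[]
t=4-6: P3@Q0 runs 2, rem=11, quantum used, demote→Q1. Q0=[] Q1=[P1,P2,P3] Q2=[]
t=6-12: P1@Q1 runs 6, rem=5, quantum used, demote→Q2. Q0=[] Q1=[P2,P3] Q2=[P1]
t=12-18: P2@Q1 runs 6, rem=6, quantum used, demote→Q2. Q0=[] Q1=[P3] Q2=[P1,P2]
t=18-24: P3@Q1 runs 6, rem=5, quantum used, demote→Q2. Q0=[] Q1=[] Q2=[P1,P2,P3]
t=24-29: P1@Q2 runs 5, rem=0, completes. Q0=[] Q1=[] Q2=[P2,P3]
t=29-35: P2@Q2 runs 6, rem=0, completes. Q0=[] Q1=[] Q2=[P3]
t=35-40: P3@Q2 runs 5, rem=0, completes. Q0=[] Q1=[] Q2=[]

Answer: P1,P2,P3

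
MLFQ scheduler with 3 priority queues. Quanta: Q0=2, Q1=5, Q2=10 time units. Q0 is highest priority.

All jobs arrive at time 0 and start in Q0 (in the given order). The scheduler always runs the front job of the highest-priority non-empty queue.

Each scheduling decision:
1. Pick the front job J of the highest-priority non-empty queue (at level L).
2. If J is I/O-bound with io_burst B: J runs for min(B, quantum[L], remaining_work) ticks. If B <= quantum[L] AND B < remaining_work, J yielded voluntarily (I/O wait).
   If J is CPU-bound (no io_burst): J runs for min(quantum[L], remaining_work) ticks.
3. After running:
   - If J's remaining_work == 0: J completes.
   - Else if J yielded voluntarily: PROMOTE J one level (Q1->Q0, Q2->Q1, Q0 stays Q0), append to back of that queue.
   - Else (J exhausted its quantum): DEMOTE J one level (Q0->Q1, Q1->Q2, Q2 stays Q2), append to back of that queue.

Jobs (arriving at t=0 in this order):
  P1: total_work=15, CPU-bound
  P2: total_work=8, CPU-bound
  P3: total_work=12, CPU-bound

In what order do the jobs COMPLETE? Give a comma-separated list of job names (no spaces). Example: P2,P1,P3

Answer: P1,P2,P3

Derivation:
t=0-2: P1@Q0 runs 2, rem=13, quantum used, demote→Q1. Q0=[P2,P3] Q1=[P1] Q2=[]
t=2-4: P2@Q0 runs 2, rem=6, quantum used, demote→Q1. Q0=[P3] Q1=[P1,P2] Q2=[]
t=4-6: P3@Q0 runs 2, rem=10, quantum used, demote→Q1. Q0=[] Q1=[P1,P2,P3] Q2=[]
t=6-11: P1@Q1 runs 5, rem=8, quantum used, demote→Q2. Q0=[] Q1=[P2,P3] Q2=[P1]
t=11-16: P2@Q1 runs 5, rem=1, quantum used, demote→Q2. Q0=[] Q1=[P3] Q2=[P1,P2]
t=16-21: P3@Q1 runs 5, rem=5, quantum used, demote→Q2. Q0=[] Q1=[] Q2=[P1,P2,P3]
t=21-29: P1@Q2 runs 8, rem=0, completes. Q0=[] Q1=[] Q2=[P2,P3]
t=29-30: P2@Q2 runs 1, rem=0, completes. Q0=[] Q1=[] Q2=[P3]
t=30-35: P3@Q2 runs 5, rem=0, completes. Q0=[] Q1=[] Q2=[]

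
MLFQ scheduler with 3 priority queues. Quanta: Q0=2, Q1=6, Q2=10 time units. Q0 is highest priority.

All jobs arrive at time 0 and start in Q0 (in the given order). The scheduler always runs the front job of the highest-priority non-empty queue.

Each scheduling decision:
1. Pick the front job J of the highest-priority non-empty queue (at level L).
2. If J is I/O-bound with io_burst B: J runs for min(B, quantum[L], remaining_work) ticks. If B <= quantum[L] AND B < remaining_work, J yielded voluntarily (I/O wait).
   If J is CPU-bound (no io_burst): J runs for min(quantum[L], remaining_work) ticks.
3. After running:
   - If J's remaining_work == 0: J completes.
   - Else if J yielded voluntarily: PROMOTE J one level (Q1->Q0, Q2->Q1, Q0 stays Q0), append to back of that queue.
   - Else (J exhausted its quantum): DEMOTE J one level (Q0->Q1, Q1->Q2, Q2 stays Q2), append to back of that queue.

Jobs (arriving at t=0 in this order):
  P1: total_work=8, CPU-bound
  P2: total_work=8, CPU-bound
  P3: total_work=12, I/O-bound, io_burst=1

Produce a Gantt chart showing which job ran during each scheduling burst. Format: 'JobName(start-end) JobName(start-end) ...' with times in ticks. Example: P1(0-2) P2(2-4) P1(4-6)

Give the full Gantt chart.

Answer: P1(0-2) P2(2-4) P3(4-5) P3(5-6) P3(6-7) P3(7-8) P3(8-9) P3(9-10) P3(10-11) P3(11-12) P3(12-13) P3(13-14) P3(14-15) P3(15-16) P1(16-22) P2(22-28)

Derivation:
t=0-2: P1@Q0 runs 2, rem=6, quantum used, demote→Q1. Q0=[P2,P3] Q1=[P1] Q2=[]
t=2-4: P2@Q0 runs 2, rem=6, quantum used, demote→Q1. Q0=[P3] Q1=[P1,P2] Q2=[]
t=4-5: P3@Q0 runs 1, rem=11, I/O yield, promote→Q0. Q0=[P3] Q1=[P1,P2] Q2=[]
t=5-6: P3@Q0 runs 1, rem=10, I/O yield, promote→Q0. Q0=[P3] Q1=[P1,P2] Q2=[]
t=6-7: P3@Q0 runs 1, rem=9, I/O yield, promote→Q0. Q0=[P3] Q1=[P1,P2] Q2=[]
t=7-8: P3@Q0 runs 1, rem=8, I/O yield, promote→Q0. Q0=[P3] Q1=[P1,P2] Q2=[]
t=8-9: P3@Q0 runs 1, rem=7, I/O yield, promote→Q0. Q0=[P3] Q1=[P1,P2] Q2=[]
t=9-10: P3@Q0 runs 1, rem=6, I/O yield, promote→Q0. Q0=[P3] Q1=[P1,P2] Q2=[]
t=10-11: P3@Q0 runs 1, rem=5, I/O yield, promote→Q0. Q0=[P3] Q1=[P1,P2] Q2=[]
t=11-12: P3@Q0 runs 1, rem=4, I/O yield, promote→Q0. Q0=[P3] Q1=[P1,P2] Q2=[]
t=12-13: P3@Q0 runs 1, rem=3, I/O yield, promote→Q0. Q0=[P3] Q1=[P1,P2] Q2=[]
t=13-14: P3@Q0 runs 1, rem=2, I/O yield, promote→Q0. Q0=[P3] Q1=[P1,P2] Q2=[]
t=14-15: P3@Q0 runs 1, rem=1, I/O yield, promote→Q0. Q0=[P3] Q1=[P1,P2] Q2=[]
t=15-16: P3@Q0 runs 1, rem=0, completes. Q0=[] Q1=[P1,P2] Q2=[]
t=16-22: P1@Q1 runs 6, rem=0, completes. Q0=[] Q1=[P2] Q2=[]
t=22-28: P2@Q1 runs 6, rem=0, completes. Q0=[] Q1=[] Q2=[]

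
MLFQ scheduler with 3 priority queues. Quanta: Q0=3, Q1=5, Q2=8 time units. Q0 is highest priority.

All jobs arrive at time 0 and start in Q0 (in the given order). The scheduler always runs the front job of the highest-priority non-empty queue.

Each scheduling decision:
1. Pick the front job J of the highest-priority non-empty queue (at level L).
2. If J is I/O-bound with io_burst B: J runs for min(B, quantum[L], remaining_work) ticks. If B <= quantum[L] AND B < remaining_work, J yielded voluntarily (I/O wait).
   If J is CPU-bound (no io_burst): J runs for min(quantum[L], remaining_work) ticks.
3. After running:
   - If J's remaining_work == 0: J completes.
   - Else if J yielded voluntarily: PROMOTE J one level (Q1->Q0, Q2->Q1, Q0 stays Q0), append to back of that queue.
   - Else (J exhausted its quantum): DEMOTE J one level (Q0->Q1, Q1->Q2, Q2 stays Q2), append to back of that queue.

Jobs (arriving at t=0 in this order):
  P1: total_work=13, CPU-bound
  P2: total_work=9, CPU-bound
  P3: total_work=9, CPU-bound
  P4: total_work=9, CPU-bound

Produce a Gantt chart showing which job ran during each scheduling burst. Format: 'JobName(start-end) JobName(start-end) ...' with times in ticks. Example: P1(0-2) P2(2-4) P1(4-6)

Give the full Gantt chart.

Answer: P1(0-3) P2(3-6) P3(6-9) P4(9-12) P1(12-17) P2(17-22) P3(22-27) P4(27-32) P1(32-37) P2(37-38) P3(38-39) P4(39-40)

Derivation:
t=0-3: P1@Q0 runs 3, rem=10, quantum used, demote→Q1. Q0=[P2,P3,P4] Q1=[P1] Q2=[]
t=3-6: P2@Q0 runs 3, rem=6, quantum used, demote→Q1. Q0=[P3,P4] Q1=[P1,P2] Q2=[]
t=6-9: P3@Q0 runs 3, rem=6, quantum used, demote→Q1. Q0=[P4] Q1=[P1,P2,P3] Q2=[]
t=9-12: P4@Q0 runs 3, rem=6, quantum used, demote→Q1. Q0=[] Q1=[P1,P2,P3,P4] Q2=[]
t=12-17: P1@Q1 runs 5, rem=5, quantum used, demote→Q2. Q0=[] Q1=[P2,P3,P4] Q2=[P1]
t=17-22: P2@Q1 runs 5, rem=1, quantum used, demote→Q2. Q0=[] Q1=[P3,P4] Q2=[P1,P2]
t=22-27: P3@Q1 runs 5, rem=1, quantum used, demote→Q2. Q0=[] Q1=[P4] Q2=[P1,P2,P3]
t=27-32: P4@Q1 runs 5, rem=1, quantum used, demote→Q2. Q0=[] Q1=[] Q2=[P1,P2,P3,P4]
t=32-37: P1@Q2 runs 5, rem=0, completes. Q0=[] Q1=[] Q2=[P2,P3,P4]
t=37-38: P2@Q2 runs 1, rem=0, completes. Q0=[] Q1=[] Q2=[P3,P4]
t=38-39: P3@Q2 runs 1, rem=0, completes. Q0=[] Q1=[] Q2=[P4]
t=39-40: P4@Q2 runs 1, rem=0, completes. Q0=[] Q1=[] Q2=[]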